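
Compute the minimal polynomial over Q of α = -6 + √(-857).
m_α(x) = x^2 + 12x + 893

From α + 6 = √(-857), squaring gives (α + 6)^2 = -857, i.e. α^2 + 12α + 36 = -857, so α^2 + 12α + 893 = 0. The discriminant of x^2 + 12x + 893 is (12)^2 - 4·(893) = 144 - 3572 = -3428, and 4·(-857) is not a perfect square in Q since -857 is squarefree and ≠ 1. Hence x^2 + 12x + 893 is irreducible over Q and is the minimal polynomial of α.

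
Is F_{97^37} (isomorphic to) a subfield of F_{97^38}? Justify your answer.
No: F_{97^37} is not a subfield of F_{97^38}

F_{p^m} embeds in F_{p^n} iff m | n. Here 37 ∤ 38 (since 38 = 1·37 + 1 with remainder 1 ≠ 0), so F_{97^37} is not a subfield of F_{97^38}. Equivalently: if it were, the tower law would give 37 = [F_{97^37}:F_97] dividing [F_{97^38}:F_97] = 38, contradiction.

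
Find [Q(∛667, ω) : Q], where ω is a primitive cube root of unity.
[Q(∛667, ω) : Q] = 6

[Q(∛667):Q] = 3 (min poly x^3 - 667, irreducible since 667 is not a perfect cube). [Q(ω):Q] = 2 (min poly x^2 + x + 1). Since Q(∛667) ⊂ R and ω ∉ R, we have ω ∉ Q(∛667), so x^2 + x + 1 remains irreducible over Q(∛667) and [Q(∛667, ω) : Q(∛667)] = 2. By the tower law, [Q(∛667, ω) : Q] = 3 · 2 = 6. (In fact Q(∛667, ω) is the splitting field of x^3 - 667 over Q.)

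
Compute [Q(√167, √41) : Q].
[Q(√167, √41) : Q] = 4

[Q(√167):Q] = 2 (min poly x^2 - 167, irreducible since 167 is squarefree > 1). For the top step, suppose √41 ∈ Q(√167), say √41 = c + d√167 with c, d ∈ Q. Squaring: 41 = c^2 + 167d^2 + 2cd√167. Since √167 ∉ Q this forces 2cd = 0. If d = 0 then √41 = c ∈ Q, contradicting 41 squarefree > 1. If c = 0 then 41 = 167d^2, so 167·41 = (167d)^2 is a perfect square in Q — but 167·41 = 6847 is not a perfect square (since 167 and 41 are distinct squarefree integers). Contradiction. Hence √41 ∉ Q(√167), so x^2 - 41 stays irreducible over Q(√167) and [Q(√167, √41) : Q(√167)] = 2. By the tower law, [Q(√167, √41) : Q] = 2 · 2 = 4.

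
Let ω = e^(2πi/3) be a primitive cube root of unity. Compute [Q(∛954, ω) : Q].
[Q(∛954, ω) : Q] = 6

[Q(∛954):Q] = 3 (min poly x^3 - 954, irreducible since 954 is not a perfect cube). [Q(ω):Q] = 2 (min poly x^2 + x + 1). Since Q(∛954) ⊂ R and ω ∉ R, we have ω ∉ Q(∛954), so x^2 + x + 1 remains irreducible over Q(∛954) and [Q(∛954, ω) : Q(∛954)] = 2. By the tower law, [Q(∛954, ω) : Q] = 3 · 2 = 6. (In fact Q(∛954, ω) is the splitting field of x^3 - 954 over Q.)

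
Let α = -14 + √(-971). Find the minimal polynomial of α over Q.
m_α(x) = x^2 + 28x + 1167

From α + 14 = √(-971), squaring gives (α + 14)^2 = -971, i.e. α^2 + 28α + 196 = -971, so α^2 + 28α + 1167 = 0. The discriminant of x^2 + 28x + 1167 is (28)^2 - 4·(1167) = 784 - 4668 = -3884, and 4·(-971) is not a perfect square in Q since -971 is squarefree and ≠ 1. Hence x^2 + 28x + 1167 is irreducible over Q and is the minimal polynomial of α.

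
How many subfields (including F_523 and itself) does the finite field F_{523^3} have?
F_{523^3} has 2 subfields

The subfields of F_{p^n} are exactly the fields F_{p^d} for d | n (each is the fixed field of the unique index-d subgroup of Gal(F_{p^n}/F_p) ≅ Z/nZ). The divisors of n = 3 are {1, 3}, giving 2 subfields: F_{523^1}, F_{523^3}.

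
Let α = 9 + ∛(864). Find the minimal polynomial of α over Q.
m_α(x) = x^3 - 27x^2 + 243x - 1593

Set β = α - 9 = ∛(864), so β^3 = 864. Then (α - 9)^3 - 864 = 0, i.e. α is a root of g(x) = (x - 9)^3 - 864 = x^3 - 27x^2 + 243x - 1593. Since g(x) = h(x - 9) where h(x) = x^3 - 864, and h is irreducible over Q (because 864 is not a perfect cube, so h has no rational root, and a monic cubic with no rational root is irreducible), g is also irreducible (irreducibility is preserved under the substitution x → x - 9). Hence m_α(x) = x^3 - 27x^2 + 243x - 1593.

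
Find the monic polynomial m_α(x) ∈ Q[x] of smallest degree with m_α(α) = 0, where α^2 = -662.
m_α(x) = x^2 + 662

α satisfies α^2 + 662 = 0, so x^2 + 662 annihilates α. Since d = -662 is squarefree and ≠ 1, it is not a perfect square in Q, so x^2 + 662 has no rational root and is therefore irreducible over Q (a degree-2 polynomial over a field is irreducible iff it has no root). Hence m_α(x) = x^2 + 662.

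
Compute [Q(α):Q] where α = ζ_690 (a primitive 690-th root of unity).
[Q(α):Q] = 176

The minimal polynomial of ζ_690 over Q is the 690-th cyclotomic polynomial Φ_690(x), which is irreducible over Q and has degree φ(690) = 176. Hence [Q(α):Q] = φ(690) = 176.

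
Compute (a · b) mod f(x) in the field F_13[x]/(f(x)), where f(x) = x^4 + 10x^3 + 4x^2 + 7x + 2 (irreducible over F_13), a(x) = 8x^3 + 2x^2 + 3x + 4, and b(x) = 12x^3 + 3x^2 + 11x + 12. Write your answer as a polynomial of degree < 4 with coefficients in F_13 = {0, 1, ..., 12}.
a · b ≡ 5x^3 + 8x^2 + 6x + 9 (mod f(x))

Multiply in F_13[x]: a(x)·b(x) = (8x^3 + 2x^2 + 3x + 4)·(12x^3 + 3x^2 + 11x + 12) = 5x^6 + 9x^5 + 6x^3 + 4x^2 + 2x + 9. This has degree ≥ 4, so divide by f(x) over F_13: 5x^6 + 9x^5 + 6x^3 + 4x^2 + 2x + 9 = (5x^2 + 11x)·(x^4 + 10x^3 + 4x^2 + 7x + 2) + (5x^3 + 8x^2 + 6x + 9). Hence a·b ≡ 5x^3 + 8x^2 + 6x + 9 (mod f). (F_13[x]/(f) is a field with 13^4 = 28561 elements since f is irreducible of degree 4.)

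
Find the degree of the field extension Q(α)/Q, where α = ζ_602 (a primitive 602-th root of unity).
[Q(α):Q] = 252

The minimal polynomial of ζ_602 over Q is the 602-th cyclotomic polynomial Φ_602(x), which is irreducible over Q and has degree φ(602) = 252. Hence [Q(α):Q] = φ(602) = 252.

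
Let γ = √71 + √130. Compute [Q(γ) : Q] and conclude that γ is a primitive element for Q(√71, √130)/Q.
[Q(γ) : Q] = 4 (equivalently, Q(γ) = Q(√71, √130))

Obviously Q(γ) ⊆ Q(√71, √130), and [Q(√71, √130):Q] = 4 (since 71, 130 are distinct squarefree integers > 1 with 9230 not a perfect square). To show equality we compute the minimal polynomial of γ. From γ = √71 + √130: γ^2 = 71 + 2√(9230) + 130 = 201 + 2√(9230), so γ^2 - 201 = 2√(9230); squaring, (γ^2 - 201)^2 = 4·9230, i.e. γ^4 - 402γ^2 + 40401 - 36920 = 0, i.e. γ^4 - 402γ^2 + 3481 = 0. So γ is a root of x^4 - 402x^2 + 3481. This polynomial is irreducible over Q: it has no rational root (each ±√71 ± √130 is irrational), and any factorization into two quadratics over Q would force √(9230) ∈ Q (pairing opposite roots) or √71, √130 ∈ Q (other pairings), all impossible. Hence [Q(γ):Q] = 4 = [Q(√71, √130):Q], so Q(γ) = Q(√71, √130).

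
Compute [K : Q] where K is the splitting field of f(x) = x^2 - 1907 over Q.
[K : Q] = 2

f(x) = x^2 - 1907 factors as (x - √1907)(x + √1907). The splitting field is K = Q(√1907). Since 1907 is squarefree and > 1, it is not a perfect square, so x^2 - 1907 is irreducible over Q and [Q(√1907) : Q] = 2. Hence [K : Q] = 2.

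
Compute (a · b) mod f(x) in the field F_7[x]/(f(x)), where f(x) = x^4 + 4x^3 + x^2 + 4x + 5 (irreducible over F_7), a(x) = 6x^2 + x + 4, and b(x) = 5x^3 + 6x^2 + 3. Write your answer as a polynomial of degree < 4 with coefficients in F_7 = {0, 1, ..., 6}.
a · b ≡ 4x^3 + x^2 + x + 1 (mod f(x))

Multiply in F_7[x]: a(x)·b(x) = (6x^2 + x + 4)·(5x^3 + 6x^2 + 3) = 2x^5 + 6x^4 + 5x^3 + 3x + 5. This has degree ≥ 4, so divide by f(x) over F_7: 2x^5 + 6x^4 + 5x^3 + 3x + 5 = (2x + 5)·(x^4 + 4x^3 + x^2 + 4x + 5) + (4x^3 + x^2 + x + 1). Hence a·b ≡ 4x^3 + x^2 + x + 1 (mod f). (F_7[x]/(f) is a field with 7^4 = 2401 elements since f is irreducible of degree 4.)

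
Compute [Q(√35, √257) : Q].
[Q(√35, √257) : Q] = 4

[Q(√35):Q] = 2 (min poly x^2 - 35, irreducible since 35 is squarefree > 1). For the top step, suppose √257 ∈ Q(√35), say √257 = c + d√35 with c, d ∈ Q. Squaring: 257 = c^2 + 35d^2 + 2cd√35. Since √35 ∉ Q this forces 2cd = 0. If d = 0 then √257 = c ∈ Q, contradicting 257 squarefree > 1. If c = 0 then 257 = 35d^2, so 35·257 = (35d)^2 is a perfect square in Q — but 35·257 = 8995 is not a perfect square (since 35 and 257 are distinct squarefree integers). Contradiction. Hence √257 ∉ Q(√35), so x^2 - 257 stays irreducible over Q(√35) and [Q(√35, √257) : Q(√35)] = 2. By the tower law, [Q(√35, √257) : Q] = 2 · 2 = 4.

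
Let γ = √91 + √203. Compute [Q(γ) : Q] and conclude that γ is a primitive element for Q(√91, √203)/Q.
[Q(γ) : Q] = 4 (equivalently, Q(γ) = Q(√91, √203))

Obviously Q(γ) ⊆ Q(√91, √203), and [Q(√91, √203):Q] = 4 (since 91, 203 are distinct squarefree integers > 1 with 18473 not a perfect square). To show equality we compute the minimal polynomial of γ. From γ = √91 + √203: γ^2 = 91 + 2√(18473) + 203 = 294 + 2√(18473), so γ^2 - 294 = 2√(18473); squaring, (γ^2 - 294)^2 = 4·18473, i.e. γ^4 - 588γ^2 + 86436 - 73892 = 0, i.e. γ^4 - 588γ^2 + 12544 = 0. So γ is a root of x^4 - 588x^2 + 12544. This polynomial is irreducible over Q: it has no rational root (each ±√91 ± √203 is irrational), and any factorization into two quadratics over Q would force √(18473) ∈ Q (pairing opposite roots) or √91, √203 ∈ Q (other pairings), all impossible. Hence [Q(γ):Q] = 4 = [Q(√91, √203):Q], so Q(γ) = Q(√91, √203).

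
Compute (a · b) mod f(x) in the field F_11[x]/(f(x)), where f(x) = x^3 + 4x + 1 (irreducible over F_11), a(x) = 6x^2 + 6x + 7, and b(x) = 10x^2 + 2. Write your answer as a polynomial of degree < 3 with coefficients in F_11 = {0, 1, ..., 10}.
a · b ≡ 7x^2 + 9x + 9 (mod f(x))

Multiply in F_11[x]: a(x)·b(x) = (6x^2 + 6x + 7)·(10x^2 + 2) = 5x^4 + 5x^3 + 5x^2 + x + 3. This has degree ≥ 3, so divide by f(x) over F_11: 5x^4 + 5x^3 + 5x^2 + x + 3 = (5x + 5)·(x^3 + 4x + 1) + (7x^2 + 9x + 9). Hence a·b ≡ 7x^2 + 9x + 9 (mod f). (F_11[x]/(f) is a field with 11^3 = 1331 elements since f is irreducible of degree 3.)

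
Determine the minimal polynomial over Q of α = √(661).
m_α(x) = x^2 - 661

α satisfies α^2 - 661 = 0, so x^2 - 661 annihilates α. Since d = 661 is squarefree and ≠ 1, it is not a perfect square in Q, so x^2 - 661 has no rational root and is therefore irreducible over Q (a degree-2 polynomial over a field is irreducible iff it has no root). Hence m_α(x) = x^2 - 661.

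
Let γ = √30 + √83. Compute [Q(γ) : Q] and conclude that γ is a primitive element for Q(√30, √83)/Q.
[Q(γ) : Q] = 4 (equivalently, Q(γ) = Q(√30, √83))

Obviously Q(γ) ⊆ Q(√30, √83), and [Q(√30, √83):Q] = 4 (since 30, 83 are distinct squarefree integers > 1 with 2490 not a perfect square). To show equality we compute the minimal polynomial of γ. From γ = √30 + √83: γ^2 = 30 + 2√(2490) + 83 = 113 + 2√(2490), so γ^2 - 113 = 2√(2490); squaring, (γ^2 - 113)^2 = 4·2490, i.e. γ^4 - 226γ^2 + 12769 - 9960 = 0, i.e. γ^4 - 226γ^2 + 2809 = 0. So γ is a root of x^4 - 226x^2 + 2809. This polynomial is irreducible over Q: it has no rational root (each ±√30 ± √83 is irrational), and any factorization into two quadratics over Q would force √(2490) ∈ Q (pairing opposite roots) or √30, √83 ∈ Q (other pairings), all impossible. Hence [Q(γ):Q] = 4 = [Q(√30, √83):Q], so Q(γ) = Q(√30, √83).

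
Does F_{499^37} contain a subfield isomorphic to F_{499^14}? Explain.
No: F_{499^14} is not a subfield of F_{499^37}

F_{p^m} embeds in F_{p^n} iff m | n. Here 14 ∤ 37 (since 37 = 2·14 + 9 with remainder 9 ≠ 0), so F_{499^14} is not a subfield of F_{499^37}. Equivalently: if it were, the tower law would give 14 = [F_{499^14}:F_499] dividing [F_{499^37}:F_499] = 37, contradiction.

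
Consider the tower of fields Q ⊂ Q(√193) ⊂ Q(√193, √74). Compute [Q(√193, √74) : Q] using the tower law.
[Q(√193, √74) : Q] = 4

[Q(√193):Q] = 2 (min poly x^2 - 193, irreducible since 193 is squarefree > 1). For the top step, suppose √74 ∈ Q(√193), say √74 = c + d√193 with c, d ∈ Q. Squaring: 74 = c^2 + 193d^2 + 2cd√193. Since √193 ∉ Q this forces 2cd = 0. If d = 0 then √74 = c ∈ Q, contradicting 74 squarefree > 1. If c = 0 then 74 = 193d^2, so 193·74 = (193d)^2 is a perfect square in Q — but 193·74 = 14282 is not a perfect square (since 193 and 74 are distinct squarefree integers). Contradiction. Hence √74 ∉ Q(√193), so x^2 - 74 stays irreducible over Q(√193) and [Q(√193, √74) : Q(√193)] = 2. By the tower law, [Q(√193, √74) : Q] = 2 · 2 = 4.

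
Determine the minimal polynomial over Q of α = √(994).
m_α(x) = x^2 - 994

α satisfies α^2 - 994 = 0, so x^2 - 994 annihilates α. Since d = 994 is squarefree and ≠ 1, it is not a perfect square in Q, so x^2 - 994 has no rational root and is therefore irreducible over Q (a degree-2 polynomial over a field is irreducible iff it has no root). Hence m_α(x) = x^2 - 994.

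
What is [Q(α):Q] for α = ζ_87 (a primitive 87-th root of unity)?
[Q(α):Q] = 56

The minimal polynomial of ζ_87 over Q is the 87-th cyclotomic polynomial Φ_87(x), which is irreducible over Q and has degree φ(87) = 56. Hence [Q(α):Q] = φ(87) = 56.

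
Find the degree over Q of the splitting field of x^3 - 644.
[K : Q] = 6

The roots of x^3 - 644 are ∛644, ω∛644, ω^2∛644 where ω = e^(2πi/3) is a primitive cube root of unity, so K = Q(∛644, ω). Now [Q(∛644):Q] = 3 (since 644 is not a perfect cube, x^3 - 644 is irreducible) and [Q(ω):Q] = 2. Both 2 and 3 divide [K:Q], and [K:Q] ≤ 3·2 = 6, so [K:Q] = 6. (Equivalently: Q(∛644) ⊂ R but ω ∉ R, so [K : Q(∛644)] = 2.)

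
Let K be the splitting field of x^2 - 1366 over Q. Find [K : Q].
[K : Q] = 2

f(x) = x^2 - 1366 factors as (x - √1366)(x + √1366). The splitting field is K = Q(√1366). Since 1366 is squarefree and > 1, it is not a perfect square, so x^2 - 1366 is irreducible over Q and [Q(√1366) : Q] = 2. Hence [K : Q] = 2.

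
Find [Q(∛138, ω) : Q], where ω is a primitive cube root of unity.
[Q(∛138, ω) : Q] = 6

[Q(∛138):Q] = 3 (min poly x^3 - 138, irreducible since 138 is not a perfect cube). [Q(ω):Q] = 2 (min poly x^2 + x + 1). Since Q(∛138) ⊂ R and ω ∉ R, we have ω ∉ Q(∛138), so x^2 + x + 1 remains irreducible over Q(∛138) and [Q(∛138, ω) : Q(∛138)] = 2. By the tower law, [Q(∛138, ω) : Q] = 3 · 2 = 6. (In fact Q(∛138, ω) is the splitting field of x^3 - 138 over Q.)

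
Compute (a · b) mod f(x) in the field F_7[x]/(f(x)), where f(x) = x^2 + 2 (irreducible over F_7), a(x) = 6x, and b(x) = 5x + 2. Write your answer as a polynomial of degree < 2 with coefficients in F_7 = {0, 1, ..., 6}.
a · b ≡ 5x + 3 (mod f(x))

Multiply in F_7[x]: a(x)·b(x) = (6x)·(5x + 2) = 2x^2 + 5x. This has degree ≥ 2, so divide by f(x) over F_7: 2x^2 + 5x = (2)·(x^2 + 2) + (5x + 3). Hence a·b ≡ 5x + 3 (mod f). (F_7[x]/(f) is a field with 7^2 = 49 elements since f is irreducible of degree 2.)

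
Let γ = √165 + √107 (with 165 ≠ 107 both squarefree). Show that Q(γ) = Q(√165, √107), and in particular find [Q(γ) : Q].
[Q(γ) : Q] = 4 (equivalently, Q(γ) = Q(√165, √107))

Obviously Q(γ) ⊆ Q(√165, √107), and [Q(√165, √107):Q] = 4 (since 165, 107 are distinct squarefree integers > 1 with 17655 not a perfect square). To show equality we compute the minimal polynomial of γ. From γ = √165 + √107: γ^2 = 165 + 2√(17655) + 107 = 272 + 2√(17655), so γ^2 - 272 = 2√(17655); squaring, (γ^2 - 272)^2 = 4·17655, i.e. γ^4 - 544γ^2 + 73984 - 70620 = 0, i.e. γ^4 - 544γ^2 + 3364 = 0. So γ is a root of x^4 - 544x^2 + 3364. This polynomial is irreducible over Q: it has no rational root (each ±√165 ± √107 is irrational), and any factorization into two quadratics over Q would force √(17655) ∈ Q (pairing opposite roots) or √165, √107 ∈ Q (other pairings), all impossible. Hence [Q(γ):Q] = 4 = [Q(√165, √107):Q], so Q(γ) = Q(√165, √107).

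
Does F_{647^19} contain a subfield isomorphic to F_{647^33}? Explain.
No: F_{647^33} is not a subfield of F_{647^19}

F_{p^m} embeds in F_{p^n} iff m | n. Here 33 ∤ 19 (since 19 = 0·33 + 19 with remainder 19 ≠ 0), so F_{647^33} is not a subfield of F_{647^19}. Equivalently: if it were, the tower law would give 33 = [F_{647^33}:F_647] dividing [F_{647^19}:F_647] = 19, contradiction.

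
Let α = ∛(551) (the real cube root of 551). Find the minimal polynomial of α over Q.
m_α(x) = x^3 - 551

α satisfies α^3 = 551, so x^3 - 551 annihilates α. By the rational root test, a rational root p/q (in lowest terms) of x^3 - 551 would satisfy p^3 = 551 q^3, forcing q = 1 and p^3 = 551; but 551 is not a perfect cube, contradiction. A monic cubic over Q with no rational root is irreducible (any nontrivial factorization would include a linear factor). Hence x^3 - 551 is the minimal polynomial of α, and in particular [Q(α):Q] = 3.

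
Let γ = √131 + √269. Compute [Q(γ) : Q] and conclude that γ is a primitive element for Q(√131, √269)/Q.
[Q(γ) : Q] = 4 (equivalently, Q(γ) = Q(√131, √269))

Obviously Q(γ) ⊆ Q(√131, √269), and [Q(√131, √269):Q] = 4 (since 131, 269 are distinct squarefree integers > 1 with 35239 not a perfect square). To show equality we compute the minimal polynomial of γ. From γ = √131 + √269: γ^2 = 131 + 2√(35239) + 269 = 400 + 2√(35239), so γ^2 - 400 = 2√(35239); squaring, (γ^2 - 400)^2 = 4·35239, i.e. γ^4 - 800γ^2 + 160000 - 140956 = 0, i.e. γ^4 - 800γ^2 + 19044 = 0. So γ is a root of x^4 - 800x^2 + 19044. This polynomial is irreducible over Q: it has no rational root (each ±√131 ± √269 is irrational), and any factorization into two quadratics over Q would force √(35239) ∈ Q (pairing opposite roots) or √131, √269 ∈ Q (other pairings), all impossible. Hence [Q(γ):Q] = 4 = [Q(√131, √269):Q], so Q(γ) = Q(√131, √269).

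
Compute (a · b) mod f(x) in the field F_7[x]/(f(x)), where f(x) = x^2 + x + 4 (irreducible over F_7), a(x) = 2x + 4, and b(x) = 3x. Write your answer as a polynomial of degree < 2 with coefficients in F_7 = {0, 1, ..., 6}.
a · b ≡ 6x + 4 (mod f(x))

Multiply in F_7[x]: a(x)·b(x) = (2x + 4)·(3x) = 6x^2 + 5x. This has degree ≥ 2, so divide by f(x) over F_7: 6x^2 + 5x = (6)·(x^2 + x + 4) + (6x + 4). Hence a·b ≡ 6x + 4 (mod f). (F_7[x]/(f) is a field with 7^2 = 49 elements since f is irreducible of degree 2.)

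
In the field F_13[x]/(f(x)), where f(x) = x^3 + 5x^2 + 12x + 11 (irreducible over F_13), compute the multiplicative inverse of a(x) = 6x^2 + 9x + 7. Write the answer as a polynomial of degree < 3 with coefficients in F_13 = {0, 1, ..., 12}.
a(x)^(-1) ≡ 5x^2 + 6x + 5 (mod f(x))

Since f is irreducible over F_13, F_13[x]/(f) is a field and a(x) ≠ 0 has an inverse. Apply the extended Euclidean algorithm to f(x) and a(x) in F_13[x]: f(x) = (11x + 6)·a(x) + (11x + 8);  a(x) = (10x + 3)·(11x + 8) + (9). The last nonzero remainder is the constant 9 = gcd(f, a) in F_13. Back-substituting through the division chain expresses 9 = s(x)·a(x) + t(x)·f(x) with s(x) ≡ 6x^2 + 2x + 6 (mod f), so (6x^2 + 2x + 6)·a(x) ≡ 9 (mod f). Multiplying by 9^(-1) ≡ 3 in F_13 gives a(x)^(-1) ≡ 3·(6x^2 + 2x + 6) ≡ 5x^2 + 6x + 5 (mod f). Check: (6x^2 + 9x + 7)·(5x^2 + 6x + 5) = 4x^4 + 3x^3 + 2x^2 + 9x + 9 ≡ 1 (mod x^3 + 5x^2 + 12x + 11).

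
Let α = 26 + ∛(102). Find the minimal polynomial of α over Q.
m_α(x) = x^3 - 78x^2 + 2028x - 17678

Set β = α - 26 = ∛(102), so β^3 = 102. Then (α - 26)^3 - 102 = 0, i.e. α is a root of g(x) = (x - 26)^3 - 102 = x^3 - 78x^2 + 2028x - 17678. Since g(x) = h(x - 26) where h(x) = x^3 - 102, and h is irreducible over Q (because 102 is not a perfect cube, so h has no rational root, and a monic cubic with no rational root is irreducible), g is also irreducible (irreducibility is preserved under the substitution x → x - 26). Hence m_α(x) = x^3 - 78x^2 + 2028x - 17678.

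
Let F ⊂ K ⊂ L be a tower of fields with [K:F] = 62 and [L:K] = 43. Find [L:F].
[L:F] = 2666

The tower law says that for any tower of field extensions F ⊂ K ⊂ L with finite degrees, [L:F] = [L:K] · [K:F]. Here this gives [L:F] = 43 · 62 = 2666.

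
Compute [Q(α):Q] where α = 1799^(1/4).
[Q(α):Q] = 4

α is a root of x^4 - 1799. By Eisenstein's criterion at the prime p = 7 (which divides the constant term 1799 but p^2 = 49 does not, since 1799 is squarefree), x^4 - 1799 is irreducible over Q. Hence [Q(α):Q] = 4.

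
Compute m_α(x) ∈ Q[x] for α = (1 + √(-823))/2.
m_α(x) = x^2 - x + 206

From 2α - 1 = √(-823), squaring gives (2α - 1)^2 = -823, i.e. 4α^2 - 4α + 1 = -823, so α^2 - α + (1 + 823)/4 = 0. Since -823 ≡ 1 (mod 4), (1 + 823)/4 = 206 ∈ Z. The polynomial x^2 - x + 206 has discriminant 1 - 4·(206) = -823, which is not a perfect square in Q (d = -823 is squarefree and ≠ 1), so x^2 - x + 206 is irreducible over Q. It is the minimal polynomial of α.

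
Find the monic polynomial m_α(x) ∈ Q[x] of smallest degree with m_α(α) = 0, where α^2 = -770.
m_α(x) = x^2 + 770

α satisfies α^2 + 770 = 0, so x^2 + 770 annihilates α. Since d = -770 is squarefree and ≠ 1, it is not a perfect square in Q, so x^2 + 770 has no rational root and is therefore irreducible over Q (a degree-2 polynomial over a field is irreducible iff it has no root). Hence m_α(x) = x^2 + 770.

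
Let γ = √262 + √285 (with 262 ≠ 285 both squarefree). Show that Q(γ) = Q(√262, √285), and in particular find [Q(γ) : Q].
[Q(γ) : Q] = 4 (equivalently, Q(γ) = Q(√262, √285))

Obviously Q(γ) ⊆ Q(√262, √285), and [Q(√262, √285):Q] = 4 (since 262, 285 are distinct squarefree integers > 1 with 74670 not a perfect square). To show equality we compute the minimal polynomial of γ. From γ = √262 + √285: γ^2 = 262 + 2√(74670) + 285 = 547 + 2√(74670), so γ^2 - 547 = 2√(74670); squaring, (γ^2 - 547)^2 = 4·74670, i.e. γ^4 - 1094γ^2 + 299209 - 298680 = 0, i.e. γ^4 - 1094γ^2 + 529 = 0. So γ is a root of x^4 - 1094x^2 + 529. This polynomial is irreducible over Q: it has no rational root (each ±√262 ± √285 is irrational), and any factorization into two quadratics over Q would force √(74670) ∈ Q (pairing opposite roots) or √262, √285 ∈ Q (other pairings), all impossible. Hence [Q(γ):Q] = 4 = [Q(√262, √285):Q], so Q(γ) = Q(√262, √285).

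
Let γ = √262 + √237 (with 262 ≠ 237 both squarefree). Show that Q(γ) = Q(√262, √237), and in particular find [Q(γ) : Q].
[Q(γ) : Q] = 4 (equivalently, Q(γ) = Q(√262, √237))

Obviously Q(γ) ⊆ Q(√262, √237), and [Q(√262, √237):Q] = 4 (since 262, 237 are distinct squarefree integers > 1 with 62094 not a perfect square). To show equality we compute the minimal polynomial of γ. From γ = √262 + √237: γ^2 = 262 + 2√(62094) + 237 = 499 + 2√(62094), so γ^2 - 499 = 2√(62094); squaring, (γ^2 - 499)^2 = 4·62094, i.e. γ^4 - 998γ^2 + 249001 - 248376 = 0, i.e. γ^4 - 998γ^2 + 625 = 0. So γ is a root of x^4 - 998x^2 + 625. This polynomial is irreducible over Q: it has no rational root (each ±√262 ± √237 is irrational), and any factorization into two quadratics over Q would force √(62094) ∈ Q (pairing opposite roots) or √262, √237 ∈ Q (other pairings), all impossible. Hence [Q(γ):Q] = 4 = [Q(√262, √237):Q], so Q(γ) = Q(√262, √237).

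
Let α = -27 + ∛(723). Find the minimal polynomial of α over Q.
m_α(x) = x^3 + 81x^2 + 2187x + 18960

Set β = α + 27 = ∛(723), so β^3 = 723. Then (α + 27)^3 - 723 = 0, i.e. α is a root of g(x) = (x + 27)^3 - 723 = x^3 + 81x^2 + 2187x + 18960. Since g(x) = h(x + 27) where h(x) = x^3 - 723, and h is irreducible over Q (because 723 is not a perfect cube, so h has no rational root, and a monic cubic with no rational root is irreducible), g is also irreducible (irreducibility is preserved under the substitution x → x + 27). Hence m_α(x) = x^3 + 81x^2 + 2187x + 18960.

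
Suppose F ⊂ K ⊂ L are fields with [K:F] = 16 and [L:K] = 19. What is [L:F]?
[L:F] = 304

The tower law says that for any tower of field extensions F ⊂ K ⊂ L with finite degrees, [L:F] = [L:K] · [K:F]. Here this gives [L:F] = 19 · 16 = 304.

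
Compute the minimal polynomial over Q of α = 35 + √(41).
m_α(x) = x^2 - 70x + 1184

From α - 35 = √(41), squaring gives (α - 35)^2 = 41, i.e. α^2 - 70α + 1225 = 41, so α^2 - 70α + 1184 = 0. The discriminant of x^2 - 70x + 1184 is (-70)^2 - 4·(1184) = 4900 - 4736 = 164, and 4·(41) is not a perfect square in Q since 41 is squarefree and ≠ 1. Hence x^2 - 70x + 1184 is irreducible over Q and is the minimal polynomial of α.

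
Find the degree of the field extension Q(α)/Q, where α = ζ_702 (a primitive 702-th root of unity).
[Q(α):Q] = 216

The minimal polynomial of ζ_702 over Q is the 702-th cyclotomic polynomial Φ_702(x), which is irreducible over Q and has degree φ(702) = 216. Hence [Q(α):Q] = φ(702) = 216.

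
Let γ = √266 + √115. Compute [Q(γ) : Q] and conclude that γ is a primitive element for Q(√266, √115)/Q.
[Q(γ) : Q] = 4 (equivalently, Q(γ) = Q(√266, √115))

Obviously Q(γ) ⊆ Q(√266, √115), and [Q(√266, √115):Q] = 4 (since 266, 115 are distinct squarefree integers > 1 with 30590 not a perfect square). To show equality we compute the minimal polynomial of γ. From γ = √266 + √115: γ^2 = 266 + 2√(30590) + 115 = 381 + 2√(30590), so γ^2 - 381 = 2√(30590); squaring, (γ^2 - 381)^2 = 4·30590, i.e. γ^4 - 762γ^2 + 145161 - 122360 = 0, i.e. γ^4 - 762γ^2 + 22801 = 0. So γ is a root of x^4 - 762x^2 + 22801. This polynomial is irreducible over Q: it has no rational root (each ±√266 ± √115 is irrational), and any factorization into two quadratics over Q would force √(30590) ∈ Q (pairing opposite roots) or √266, √115 ∈ Q (other pairings), all impossible. Hence [Q(γ):Q] = 4 = [Q(√266, √115):Q], so Q(γ) = Q(√266, √115).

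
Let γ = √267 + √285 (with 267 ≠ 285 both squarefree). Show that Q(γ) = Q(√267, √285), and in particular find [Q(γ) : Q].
[Q(γ) : Q] = 4 (equivalently, Q(γ) = Q(√267, √285))

Obviously Q(γ) ⊆ Q(√267, √285), and [Q(√267, √285):Q] = 4 (since 267, 285 are distinct squarefree integers > 1 with 76095 not a perfect square). To show equality we compute the minimal polynomial of γ. From γ = √267 + √285: γ^2 = 267 + 2√(76095) + 285 = 552 + 2√(76095), so γ^2 - 552 = 2√(76095); squaring, (γ^2 - 552)^2 = 4·76095, i.e. γ^4 - 1104γ^2 + 304704 - 304380 = 0, i.e. γ^4 - 1104γ^2 + 324 = 0. So γ is a root of x^4 - 1104x^2 + 324. This polynomial is irreducible over Q: it has no rational root (each ±√267 ± √285 is irrational), and any factorization into two quadratics over Q would force √(76095) ∈ Q (pairing opposite roots) or √267, √285 ∈ Q (other pairings), all impossible. Hence [Q(γ):Q] = 4 = [Q(√267, √285):Q], so Q(γ) = Q(√267, √285).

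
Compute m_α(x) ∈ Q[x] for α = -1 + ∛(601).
m_α(x) = x^3 + 3x^2 + 3x - 600

Set β = α + 1 = ∛(601), so β^3 = 601. Then (α + 1)^3 - 601 = 0, i.e. α is a root of g(x) = (x + 1)^3 - 601 = x^3 + 3x^2 + 3x - 600. Since g(x) = h(x + 1) where h(x) = x^3 - 601, and h is irreducible over Q (because 601 is not a perfect cube, so h has no rational root, and a monic cubic with no rational root is irreducible), g is also irreducible (irreducibility is preserved under the substitution x → x + 1). Hence m_α(x) = x^3 + 3x^2 + 3x - 600.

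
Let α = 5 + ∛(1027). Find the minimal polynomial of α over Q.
m_α(x) = x^3 - 15x^2 + 75x - 1152

Set β = α - 5 = ∛(1027), so β^3 = 1027. Then (α - 5)^3 - 1027 = 0, i.e. α is a root of g(x) = (x - 5)^3 - 1027 = x^3 - 15x^2 + 75x - 1152. Since g(x) = h(x - 5) where h(x) = x^3 - 1027, and h is irreducible over Q (because 1027 is not a perfect cube, so h has no rational root, and a monic cubic with no rational root is irreducible), g is also irreducible (irreducibility is preserved under the substitution x → x - 5). Hence m_α(x) = x^3 - 15x^2 + 75x - 1152.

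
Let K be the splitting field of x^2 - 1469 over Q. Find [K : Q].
[K : Q] = 2

f(x) = x^2 - 1469 factors as (x - √1469)(x + √1469). The splitting field is K = Q(√1469). Since 1469 is squarefree and > 1, it is not a perfect square, so x^2 - 1469 is irreducible over Q and [Q(√1469) : Q] = 2. Hence [K : Q] = 2.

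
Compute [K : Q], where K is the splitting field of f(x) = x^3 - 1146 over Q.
[K : Q] = 6

The roots of x^3 - 1146 are ∛1146, ω∛1146, ω^2∛1146 where ω = e^(2πi/3) is a primitive cube root of unity, so K = Q(∛1146, ω). Now [Q(∛1146):Q] = 3 (since 1146 is not a perfect cube, x^3 - 1146 is irreducible) and [Q(ω):Q] = 2. Both 2 and 3 divide [K:Q], and [K:Q] ≤ 3·2 = 6, so [K:Q] = 6. (Equivalently: Q(∛1146) ⊂ R but ω ∉ R, so [K : Q(∛1146)] = 2.)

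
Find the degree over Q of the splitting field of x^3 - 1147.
[K : Q] = 6

The roots of x^3 - 1147 are ∛1147, ω∛1147, ω^2∛1147 where ω = e^(2πi/3) is a primitive cube root of unity, so K = Q(∛1147, ω). Now [Q(∛1147):Q] = 3 (since 1147 is not a perfect cube, x^3 - 1147 is irreducible) and [Q(ω):Q] = 2. Both 2 and 3 divide [K:Q], and [K:Q] ≤ 3·2 = 6, so [K:Q] = 6. (Equivalently: Q(∛1147) ⊂ R but ω ∉ R, so [K : Q(∛1147)] = 2.)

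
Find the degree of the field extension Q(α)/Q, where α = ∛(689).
[Q(α):Q] = 3

The minimal polynomial of α is x^3 - 689, irreducible over Q since 689 is not a perfect cube (so x^3 - 689 has no rational root). Hence [Q(α):Q] = deg(m_α) = 3.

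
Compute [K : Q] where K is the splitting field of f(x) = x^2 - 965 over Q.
[K : Q] = 2

f(x) = x^2 - 965 factors as (x - √965)(x + √965). The splitting field is K = Q(√965). Since 965 is squarefree and > 1, it is not a perfect square, so x^2 - 965 is irreducible over Q and [Q(√965) : Q] = 2. Hence [K : Q] = 2.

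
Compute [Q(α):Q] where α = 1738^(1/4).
[Q(α):Q] = 4

α is a root of x^4 - 1738. By Eisenstein's criterion at the prime p = 2 (which divides the constant term 1738 but p^2 = 4 does not, since 1738 is squarefree), x^4 - 1738 is irreducible over Q. Hence [Q(α):Q] = 4.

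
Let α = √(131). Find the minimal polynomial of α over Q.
m_α(x) = x^2 - 131

α satisfies α^2 - 131 = 0, so x^2 - 131 annihilates α. Since d = 131 is squarefree and ≠ 1, it is not a perfect square in Q, so x^2 - 131 has no rational root and is therefore irreducible over Q (a degree-2 polynomial over a field is irreducible iff it has no root). Hence m_α(x) = x^2 - 131.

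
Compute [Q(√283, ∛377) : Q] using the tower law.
[Q(√283, ∛377) : Q] = 6

Let L = Q(√283, ∛377). Since Q(√283) ⊂ L and [Q(√283):Q] = 2, the tower law gives 2 | [L:Q]. Likewise Q(∛377) ⊂ L with [Q(∛377):Q] = 3 (because 377 is not a perfect cube), so 3 | [L:Q]. As gcd(2,3) = 1, [L:Q] is divisible by 6. Conversely L is generated over Q by √283 and ∛377, so [L:Q] ≤ 2·3 = 6. Therefore [Q(√283, ∛377) : Q] = 6.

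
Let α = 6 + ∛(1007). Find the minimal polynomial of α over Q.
m_α(x) = x^3 - 18x^2 + 108x - 1223

Set β = α - 6 = ∛(1007), so β^3 = 1007. Then (α - 6)^3 - 1007 = 0, i.e. α is a root of g(x) = (x - 6)^3 - 1007 = x^3 - 18x^2 + 108x - 1223. Since g(x) = h(x - 6) where h(x) = x^3 - 1007, and h is irreducible over Q (because 1007 is not a perfect cube, so h has no rational root, and a monic cubic with no rational root is irreducible), g is also irreducible (irreducibility is preserved under the substitution x → x - 6). Hence m_α(x) = x^3 - 18x^2 + 108x - 1223.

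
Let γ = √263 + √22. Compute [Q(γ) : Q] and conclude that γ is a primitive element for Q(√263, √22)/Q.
[Q(γ) : Q] = 4 (equivalently, Q(γ) = Q(√263, √22))

Obviously Q(γ) ⊆ Q(√263, √22), and [Q(√263, √22):Q] = 4 (since 263, 22 are distinct squarefree integers > 1 with 5786 not a perfect square). To show equality we compute the minimal polynomial of γ. From γ = √263 + √22: γ^2 = 263 + 2√(5786) + 22 = 285 + 2√(5786), so γ^2 - 285 = 2√(5786); squaring, (γ^2 - 285)^2 = 4·5786, i.e. γ^4 - 570γ^2 + 81225 - 23144 = 0, i.e. γ^4 - 570γ^2 + 58081 = 0. So γ is a root of x^4 - 570x^2 + 58081. This polynomial is irreducible over Q: it has no rational root (each ±√263 ± √22 is irrational), and any factorization into two quadratics over Q would force √(5786) ∈ Q (pairing opposite roots) or √263, √22 ∈ Q (other pairings), all impossible. Hence [Q(γ):Q] = 4 = [Q(√263, √22):Q], so Q(γ) = Q(√263, √22).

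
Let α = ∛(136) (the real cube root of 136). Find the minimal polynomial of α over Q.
m_α(x) = x^3 - 136

α satisfies α^3 = 136, so x^3 - 136 annihilates α. By the rational root test, a rational root p/q (in lowest terms) of x^3 - 136 would satisfy p^3 = 136 q^3, forcing q = 1 and p^3 = 136; but 136 is not a perfect cube, contradiction. A monic cubic over Q with no rational root is irreducible (any nontrivial factorization would include a linear factor). Hence x^3 - 136 is the minimal polynomial of α, and in particular [Q(α):Q] = 3.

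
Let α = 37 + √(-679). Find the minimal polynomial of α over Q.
m_α(x) = x^2 - 74x + 2048

From α - 37 = √(-679), squaring gives (α - 37)^2 = -679, i.e. α^2 - 74α + 1369 = -679, so α^2 - 74α + 2048 = 0. The discriminant of x^2 - 74x + 2048 is (-74)^2 - 4·(2048) = 5476 - 8192 = -2716, and 4·(-679) is not a perfect square in Q since -679 is squarefree and ≠ 1. Hence x^2 - 74x + 2048 is irreducible over Q and is the minimal polynomial of α.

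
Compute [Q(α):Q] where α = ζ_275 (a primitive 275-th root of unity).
[Q(α):Q] = 200

The minimal polynomial of ζ_275 over Q is the 275-th cyclotomic polynomial Φ_275(x), which is irreducible over Q and has degree φ(275) = 200. Hence [Q(α):Q] = φ(275) = 200.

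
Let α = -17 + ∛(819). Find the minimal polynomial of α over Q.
m_α(x) = x^3 + 51x^2 + 867x + 4094

Set β = α + 17 = ∛(819), so β^3 = 819. Then (α + 17)^3 - 819 = 0, i.e. α is a root of g(x) = (x + 17)^3 - 819 = x^3 + 51x^2 + 867x + 4094. Since g(x) = h(x + 17) where h(x) = x^3 - 819, and h is irreducible over Q (because 819 is not a perfect cube, so h has no rational root, and a monic cubic with no rational root is irreducible), g is also irreducible (irreducibility is preserved under the substitution x → x + 17). Hence m_α(x) = x^3 + 51x^2 + 867x + 4094.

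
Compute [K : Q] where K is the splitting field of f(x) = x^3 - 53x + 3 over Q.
[K : Q] = 6

By the rational root test, any rational root of the monic integer polynomial f(x) = x^3 - 53x + 3 must be an integer dividing the constant term 3, i.e. one of ±{1, 3}. Evaluating: f(1) = -49, f(-1) = 55, f(3) = -129, f(-3) = 135; none is 0, so f has no rational root and is therefore irreducible over Q (a cubic with no linear factor over a field is irreducible). For an irreducible cubic, the Galois group is A_3 or S_3 according as the discriminant disc(f) = -4a^3 - 27b^2 = -4·(-53)^3 - 27·(3)^2 = 595265 is or is not a square in Q. Here disc(f) = 595265 is not a perfect square in Q, so the Galois group of f over Q is not contained in A_3 and must be all of S_3. The splitting field has degree |S_3| = 6 over Q, so [K : Q] = 6.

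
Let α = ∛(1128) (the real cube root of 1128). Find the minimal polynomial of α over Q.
m_α(x) = x^3 - 1128

α satisfies α^3 = 1128, so x^3 - 1128 annihilates α. By the rational root test, a rational root p/q (in lowest terms) of x^3 - 1128 would satisfy p^3 = 1128 q^3, forcing q = 1 and p^3 = 1128; but 1128 is not a perfect cube, contradiction. A monic cubic over Q with no rational root is irreducible (any nontrivial factorization would include a linear factor). Hence x^3 - 1128 is the minimal polynomial of α, and in particular [Q(α):Q] = 3.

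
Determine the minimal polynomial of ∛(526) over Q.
m_α(x) = x^3 - 526

α satisfies α^3 = 526, so x^3 - 526 annihilates α. By the rational root test, a rational root p/q (in lowest terms) of x^3 - 526 would satisfy p^3 = 526 q^3, forcing q = 1 and p^3 = 526; but 526 is not a perfect cube, contradiction. A monic cubic over Q with no rational root is irreducible (any nontrivial factorization would include a linear factor). Hence x^3 - 526 is the minimal polynomial of α, and in particular [Q(α):Q] = 3.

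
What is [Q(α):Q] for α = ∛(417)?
[Q(α):Q] = 3

The minimal polynomial of α is x^3 - 417, irreducible over Q since 417 is not a perfect cube (so x^3 - 417 has no rational root). Hence [Q(α):Q] = deg(m_α) = 3.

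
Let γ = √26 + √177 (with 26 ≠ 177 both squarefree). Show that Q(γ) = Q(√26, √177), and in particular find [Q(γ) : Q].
[Q(γ) : Q] = 4 (equivalently, Q(γ) = Q(√26, √177))

Obviously Q(γ) ⊆ Q(√26, √177), and [Q(√26, √177):Q] = 4 (since 26, 177 are distinct squarefree integers > 1 with 4602 not a perfect square). To show equality we compute the minimal polynomial of γ. From γ = √26 + √177: γ^2 = 26 + 2√(4602) + 177 = 203 + 2√(4602), so γ^2 - 203 = 2√(4602); squaring, (γ^2 - 203)^2 = 4·4602, i.e. γ^4 - 406γ^2 + 41209 - 18408 = 0, i.e. γ^4 - 406γ^2 + 22801 = 0. So γ is a root of x^4 - 406x^2 + 22801. This polynomial is irreducible over Q: it has no rational root (each ±√26 ± √177 is irrational), and any factorization into two quadratics over Q would force √(4602) ∈ Q (pairing opposite roots) or √26, √177 ∈ Q (other pairings), all impossible. Hence [Q(γ):Q] = 4 = [Q(√26, √177):Q], so Q(γ) = Q(√26, √177).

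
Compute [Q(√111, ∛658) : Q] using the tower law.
[Q(√111, ∛658) : Q] = 6

Let L = Q(√111, ∛658). Since Q(√111) ⊂ L and [Q(√111):Q] = 2, the tower law gives 2 | [L:Q]. Likewise Q(∛658) ⊂ L with [Q(∛658):Q] = 3 (because 658 is not a perfect cube), so 3 | [L:Q]. As gcd(2,3) = 1, [L:Q] is divisible by 6. Conversely L is generated over Q by √111 and ∛658, so [L:Q] ≤ 2·3 = 6. Therefore [Q(√111, ∛658) : Q] = 6.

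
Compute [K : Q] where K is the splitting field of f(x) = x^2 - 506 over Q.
[K : Q] = 2

f(x) = x^2 - 506 factors as (x - √506)(x + √506). The splitting field is K = Q(√506). Since 506 is squarefree and > 1, it is not a perfect square, so x^2 - 506 is irreducible over Q and [Q(√506) : Q] = 2. Hence [K : Q] = 2.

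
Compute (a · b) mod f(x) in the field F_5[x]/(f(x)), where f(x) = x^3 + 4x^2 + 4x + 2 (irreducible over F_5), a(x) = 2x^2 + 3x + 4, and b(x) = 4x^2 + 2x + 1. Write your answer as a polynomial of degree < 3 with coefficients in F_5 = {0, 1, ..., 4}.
a · b ≡ x^2 + 4x + 1 (mod f(x))

Multiply in F_5[x]: a(x)·b(x) = (2x^2 + 3x + 4)·(4x^2 + 2x + 1) = 3x^4 + x^3 + 4x^2 + x + 4. This has degree ≥ 3, so divide by f(x) over F_5: 3x^4 + x^3 + 4x^2 + x + 4 = (3x + 4)·(x^3 + 4x^2 + 4x + 2) + (x^2 + 4x + 1). Hence a·b ≡ x^2 + 4x + 1 (mod f). (F_5[x]/(f) is a field with 5^3 = 125 elements since f is irreducible of degree 3.)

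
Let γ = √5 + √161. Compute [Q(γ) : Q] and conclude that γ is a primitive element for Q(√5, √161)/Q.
[Q(γ) : Q] = 4 (equivalently, Q(γ) = Q(√5, √161))

Obviously Q(γ) ⊆ Q(√5, √161), and [Q(√5, √161):Q] = 4 (since 5, 161 are distinct squarefree integers > 1 with 805 not a perfect square). To show equality we compute the minimal polynomial of γ. From γ = √5 + √161: γ^2 = 5 + 2√(805) + 161 = 166 + 2√(805), so γ^2 - 166 = 2√(805); squaring, (γ^2 - 166)^2 = 4·805, i.e. γ^4 - 332γ^2 + 27556 - 3220 = 0, i.e. γ^4 - 332γ^2 + 24336 = 0. So γ is a root of x^4 - 332x^2 + 24336. This polynomial is irreducible over Q: it has no rational root (each ±√5 ± √161 is irrational), and any factorization into two quadratics over Q would force √(805) ∈ Q (pairing opposite roots) or √5, √161 ∈ Q (other pairings), all impossible. Hence [Q(γ):Q] = 4 = [Q(√5, √161):Q], so Q(γ) = Q(√5, √161).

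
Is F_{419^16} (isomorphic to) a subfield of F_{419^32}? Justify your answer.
Yes: F_{419^16} is a subfield of F_{419^32}

F_{p^m} embeds in F_{p^n} iff m | n (since F_{p^n} is the splitting field of x^(p^n) - x, and F_{p^m} ⊂ F_{p^n} forces p^n to be a power of p^m, i.e. m | n; conversely if m | n then every root of x^(p^m) - x is a root of x^(p^n) - x). Here 16 | 32 (since 32 = 2·16), so F_{419^16} is a subfield of F_{419^32}, and [F_{419^32} : F_{419^16}] = 32/16 = 2.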